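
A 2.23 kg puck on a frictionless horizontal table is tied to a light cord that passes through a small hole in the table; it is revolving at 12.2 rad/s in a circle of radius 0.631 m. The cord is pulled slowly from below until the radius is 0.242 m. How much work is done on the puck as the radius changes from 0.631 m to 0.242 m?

W ≈ 383 J

No torque about the axis ⇒ m r₁² ω₁ = m r₂² ω₂.
ω₂ = ω₁ (r₁/r₂)² = (12.2)(0.631/0.242)² = 82.94 rad/s.
W = ΔKE = ½m(v₂² − v₁²) = 383.2 J.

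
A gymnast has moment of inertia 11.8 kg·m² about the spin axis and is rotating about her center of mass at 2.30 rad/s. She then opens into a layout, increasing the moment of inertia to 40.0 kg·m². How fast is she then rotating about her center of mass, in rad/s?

Angular momentum about the spin axis is conserved since the torque about it is zero.
ω₂ = I₁ω₁ / I₂ = (11.80)(2.30 rad/s) / (40.00) = 0.6785 rad/s.

ω₂ ≈ 0.678 rad/s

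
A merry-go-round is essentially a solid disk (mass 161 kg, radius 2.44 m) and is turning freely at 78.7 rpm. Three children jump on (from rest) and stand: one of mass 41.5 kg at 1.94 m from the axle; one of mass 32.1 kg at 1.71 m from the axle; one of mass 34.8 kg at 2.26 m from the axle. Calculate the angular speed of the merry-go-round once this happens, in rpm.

ω_f ≈ 41.6 rpm

The added mass arrives with no angular momentum about the axle, and any external torque about the axle is negligible, so the system's angular momentum is conserved.
I_p = ½(161)(2.44)² = 479.3 kg·m².
Added inertia Σmr² = (41.5)(1.94)² + (32.1)(1.71)² + (34.8)(2.26)² = 427.8 kg·m²; I_f = 479.3 + 427.8 = 907.1 kg·m².
ω_f = I_p ω_i / I_f = (479.3)(78.7) / 907.1 = 41.58 rpm.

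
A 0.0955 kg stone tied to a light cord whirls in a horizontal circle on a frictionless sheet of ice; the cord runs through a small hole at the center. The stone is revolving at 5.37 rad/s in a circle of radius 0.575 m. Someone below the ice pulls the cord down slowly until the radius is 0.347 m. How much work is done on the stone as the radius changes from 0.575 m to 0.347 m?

W ≈ 0.795 J

The constraining force is radial, so m r² ω about the center is conserved.
ω₂ = ω₁ (r₁/r₂)² = (5.37)(0.575/0.347)² = 14.75 rad/s.
W = ΔKE = ½m(v₂² − v₁²) = 0.7948 J.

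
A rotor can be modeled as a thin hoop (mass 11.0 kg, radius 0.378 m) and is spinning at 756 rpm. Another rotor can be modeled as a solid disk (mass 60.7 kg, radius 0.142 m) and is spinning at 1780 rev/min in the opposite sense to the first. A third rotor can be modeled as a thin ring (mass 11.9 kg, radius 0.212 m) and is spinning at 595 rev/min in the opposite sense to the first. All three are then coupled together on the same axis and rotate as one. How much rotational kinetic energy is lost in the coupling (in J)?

No external torque acts about the common axis, so total angular momentum is conserved.
Moments of inertia: I_A = (11.0)(0.378)² = 1.572 kg·m²; I_B = ½(60.7)(0.142)² = 0.6120 kg·m²; I_C = (11.9)(0.212)² = 0.5348 kg·m².
Taking A's sense as positive: L = (1.572)(756) − (0.6120)(1780) − (0.5348)(595) = -219.3 kg·m²·rpm.
Combined I = 1.572 + 0.6120 + 0.5348 = 2.719 kg·m².
ω_f = L / I = -219.3 / 2.719 = -80.68 rpm.
KE_i = ½ΣIω² = 16600 J; KE_f = ½(2.719)(8.448)² = 97.02 J.

ΔKE lost ≈ 16500 J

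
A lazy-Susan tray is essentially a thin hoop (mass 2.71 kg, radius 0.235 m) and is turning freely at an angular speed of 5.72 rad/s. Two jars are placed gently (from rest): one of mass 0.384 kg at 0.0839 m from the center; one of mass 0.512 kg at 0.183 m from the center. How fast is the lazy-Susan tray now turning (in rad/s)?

No external torque acts about the center; L_before = L_after.
I_p = (2.71)(0.235)² = 0.1497 kg·m².
Added inertia Σmr² = (0.384)(0.0839)² + (0.512)(0.183)² = 0.01985 kg·m²; I_f = 0.1497 + 0.01985 = 0.1695 kg·m².
ω_f = I_p ω_i / I_f = (0.1497)(5.72) / 0.1695 = 5.050 rad/s.

ω_f ≈ 5.05 rad/s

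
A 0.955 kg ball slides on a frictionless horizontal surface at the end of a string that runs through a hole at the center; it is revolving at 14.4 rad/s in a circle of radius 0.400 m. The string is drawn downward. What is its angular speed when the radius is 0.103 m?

No torque about the axis ⇒ m r₁² ω₁ = m r₂² ω₂.
ω₂ = ω₁ (r₁/r₂)² = (14.4)(0.400/0.103)² = 217.2 rad/s.

ω₂ ≈ 217 rad/s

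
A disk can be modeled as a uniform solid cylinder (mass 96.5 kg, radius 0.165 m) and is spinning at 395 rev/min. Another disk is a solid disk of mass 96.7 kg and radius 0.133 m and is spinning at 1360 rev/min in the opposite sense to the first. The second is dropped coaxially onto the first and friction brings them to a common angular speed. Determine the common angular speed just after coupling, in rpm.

The coupling torques are internal; angular momentum about the shared axis is conserved.
Moments of inertia: I_A = ½(96.5)(0.165)² = 1.314 kg·m²; I_B = ½(96.7)(0.133)² = 0.8553 kg·m².
Taking A's sense as positive: L = (1.314)(395) − (0.8553)(1360) = -644.3 kg·m²·rpm.
Combined I = 1.314 + 0.8553 = 2.169 kg·m².
ω_f = L / I = -644.3 / 2.169 = -297.1 rpm.

|ω_f| ≈ 297 rpm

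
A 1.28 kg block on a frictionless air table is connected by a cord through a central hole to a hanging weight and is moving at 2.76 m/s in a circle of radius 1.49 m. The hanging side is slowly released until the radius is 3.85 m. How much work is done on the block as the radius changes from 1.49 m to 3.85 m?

Central (radial) force ⇒ zero torque about the center ⇒ m v r is constant.
v₂ = v₁ r₁ / r₂ = (2.76)(1.49) / (3.85) = 1.068 m/s.
W = ΔKE = ½m(v₂² − v₁²) = -4.145 J.

W ≈ -4.15 J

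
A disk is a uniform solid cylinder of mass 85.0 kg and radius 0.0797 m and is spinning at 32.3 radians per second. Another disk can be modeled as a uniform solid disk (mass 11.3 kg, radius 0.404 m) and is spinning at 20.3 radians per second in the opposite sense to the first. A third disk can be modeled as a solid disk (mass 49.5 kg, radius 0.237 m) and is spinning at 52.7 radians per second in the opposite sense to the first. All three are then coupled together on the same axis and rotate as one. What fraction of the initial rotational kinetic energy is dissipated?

fraction ≈ 0.406

No external torque acts about the common axis, so total angular momentum is conserved.
Moments of inertia: I_A = ½(85.0)(0.0797)² = 0.2700 kg·m²; I_B = ½(11.3)(0.404)² = 0.9222 kg·m²; I_C = ½(49.5)(0.237)² = 1.390 kg·m².
Taking A's sense as positive: L = (0.2700)(32.3) − (0.9222)(20.3) − (1.390)(52.7) = -83.26 kg·m²·rad/s.
Combined I = 0.2700 + 0.9222 + 1.390 = 2.582 kg·m².
ω_f = L / I = -83.26 / 2.582 = -32.24 rad/s.
KE_i = ½ΣIω² = 2261 J; KE_f = ½(2.582)(32.24)² = 1342 J.
Fraction dissipated = (KE_i − KE_f)/KE_i = 0.4064.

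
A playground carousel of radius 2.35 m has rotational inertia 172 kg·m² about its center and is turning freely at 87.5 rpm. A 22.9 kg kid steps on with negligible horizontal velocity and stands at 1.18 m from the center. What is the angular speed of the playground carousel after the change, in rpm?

The added mass arrives with no angular momentum about the center, and any external torque about the center is negligible, so the system's angular momentum is conserved.
Added inertia Σmr² = (22.9)(1.18)² = 31.89 kg·m²; I_f = 172.0 + 31.89 = 203.9 kg·m².
ω_f = I_p ω_i / I_f = (172.0)(87.5) / 203.9 = 73.82 rpm.

ω_f ≈ 73.8 rpm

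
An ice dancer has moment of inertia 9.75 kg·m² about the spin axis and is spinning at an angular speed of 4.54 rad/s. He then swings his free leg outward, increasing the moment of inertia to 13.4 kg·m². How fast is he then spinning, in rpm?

No external torque acts about the spin axis, so angular momentum is conserved.
ω₂ = I₁ω₁ / I₂ = (9.750)(4.54 rad/s) / (13.40) = 3.303 rad/s = 31.54 rpm.

ω₂ ≈ 31.5 rpm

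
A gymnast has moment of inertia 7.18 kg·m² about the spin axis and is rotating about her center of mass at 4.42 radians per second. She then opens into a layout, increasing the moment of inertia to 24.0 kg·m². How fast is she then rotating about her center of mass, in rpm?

ω₂ ≈ 12.6 rpm

Angular momentum about the spin axis is conserved since the torque about it is zero.
ω₂ = I₁ω₁ / I₂ = (7.180)(4.42 rad/s) / (24.00) = 1.322 rad/s = 12.63 rpm.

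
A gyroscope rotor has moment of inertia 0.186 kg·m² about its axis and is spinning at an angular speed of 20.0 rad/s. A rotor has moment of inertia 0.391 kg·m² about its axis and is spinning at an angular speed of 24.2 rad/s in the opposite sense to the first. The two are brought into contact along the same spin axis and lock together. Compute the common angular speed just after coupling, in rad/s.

|ω_f| ≈ 9.95 rad/s

The coupling torques are internal; angular momentum about the shared axis is conserved.
Taking A's sense as positive: L = (0.1860)(20.0) − (0.3910)(24.2) = -5.742 kg·m²·rad/s.
Combined I = 0.1860 + 0.3910 = 0.5770 kg·m².
ω_f = L / I = -5.742 / 0.5770 = -9.952 rad/s.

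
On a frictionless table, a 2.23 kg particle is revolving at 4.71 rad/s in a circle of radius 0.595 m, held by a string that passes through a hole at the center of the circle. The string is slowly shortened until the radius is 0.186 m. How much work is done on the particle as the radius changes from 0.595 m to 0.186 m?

No torque about the axis ⇒ m r₁² ω₁ = m r₂² ω₂.
ω₂ = ω₁ (r₁/r₂)² = (4.71)(0.595/0.186)² = 48.20 rad/s.
W = ΔKE = ½m(v₂² − v₁²) = 80.85 J.

W ≈ 80.9 J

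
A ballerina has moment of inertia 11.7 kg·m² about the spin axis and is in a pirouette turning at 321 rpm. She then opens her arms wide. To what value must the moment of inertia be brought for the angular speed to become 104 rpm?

Angular momentum about the spin axis is conserved since the torque about it is zero.
I₂ = I₁ω₁ / ω₂ = (11.7)(321) / (104) = 36.11 kg·m².

I₂ ≈ 36.1 kg·m²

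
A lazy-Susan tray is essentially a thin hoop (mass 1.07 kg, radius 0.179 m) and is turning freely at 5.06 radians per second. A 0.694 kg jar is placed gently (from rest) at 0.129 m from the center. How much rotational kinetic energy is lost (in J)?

energy lost ≈ 0.111 J

The added mass arrives with no angular momentum about the center, and any external torque about the center is negligible, so the system's angular momentum is conserved.
I_p = (1.07)(0.179)² = 0.03428 kg·m².
Added inertia Σmr² = (0.694)(0.129)² = 0.01155 kg·m²; I_f = 0.03428 + 0.01155 = 0.04583 kg·m².
ω_f = I_p ω_i / I_f = (0.03428)(5.06) / 0.04583 = 3.785 rad/s.
KE_i = ½(0.03428)(5.060 rad/s)² = 0.4389 J; KE_f = ½(0.04583)(3.785)² = 0.3283 J.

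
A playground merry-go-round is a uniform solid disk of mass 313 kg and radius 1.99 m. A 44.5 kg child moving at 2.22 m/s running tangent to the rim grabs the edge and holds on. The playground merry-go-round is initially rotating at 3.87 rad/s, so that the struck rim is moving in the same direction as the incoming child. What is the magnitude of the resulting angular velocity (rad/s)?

The axle reaction passes through the axle and exerts no torque about it; angular momentum about the axle is conserved through the impact.
I_p = ½(313)(1.99)² = 619.8 kg·m². Taking the sense of the child's angular momentum as positive, L_{child} = m v R = (44.5)(2.22)(1.99) = 196.6 kg·m²/s.
L_i = +I_p ω_p + m v R = +(619.8)(3.87) + 196.6 = 2595 kg·m²/s.
After sticking, I_f = I_p + m R² = 619.8 + (44.5)(1.99)² = 796.0 kg·m².
ω_f = L_i / I_f = 2595 / 796.0 = 3.260 rad/s.

|ω_f| ≈ 3.26 rad/s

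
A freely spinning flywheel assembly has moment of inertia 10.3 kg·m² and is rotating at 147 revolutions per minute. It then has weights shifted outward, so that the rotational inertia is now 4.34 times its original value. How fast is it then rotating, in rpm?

ω₂ ≈ 33.9 rpm

With no external torque about the axis, L is conserved: I₁ω₁ = I₂ω₂.
I₂ = 4.34 × 10.3 = 44.70 kg·m².
ω₂ = I₁ω₁ / I₂ = (10.30)(147 rpm) / (44.70) = 33.87 rpm.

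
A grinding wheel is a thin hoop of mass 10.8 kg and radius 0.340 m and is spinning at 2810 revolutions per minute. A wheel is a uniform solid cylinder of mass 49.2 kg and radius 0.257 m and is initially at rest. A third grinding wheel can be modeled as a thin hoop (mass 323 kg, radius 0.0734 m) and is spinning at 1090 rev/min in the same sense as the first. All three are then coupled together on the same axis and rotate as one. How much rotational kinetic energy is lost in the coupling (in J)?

No external torque acts about the common axis, so total angular momentum is conserved.
Moments of inertia: I_A = (10.8)(0.340)² = 1.248 kg·m²; I_B = ½(49.2)(0.257)² = 1.625 kg·m²; I_C = (323)(0.0734)² = 1.740 kg·m².
Taking A's sense as positive: L = (1.248)(2810) + (1.740)(1090) = 5405 kg·m²·rpm.
Combined I = 1.248 + 1.625 + 1.740 = 4.613 kg·m².
ω_f = L / I = 5405 / 4.613 = 1172 rpm.
KE_i = ½ΣIω² = 65390 J; KE_f = ½(4.613)(122.7)² = 34720 J.

ΔKE lost ≈ 30700 J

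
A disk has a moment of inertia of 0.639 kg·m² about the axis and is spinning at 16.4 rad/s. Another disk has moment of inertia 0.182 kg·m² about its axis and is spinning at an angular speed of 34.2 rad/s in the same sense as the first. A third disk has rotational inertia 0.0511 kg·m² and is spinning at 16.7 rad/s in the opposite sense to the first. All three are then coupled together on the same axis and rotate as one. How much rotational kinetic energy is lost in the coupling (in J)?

ΔKE lost ≈ 55.5 J

The coupling torques are internal; angular momentum about the shared axis is conserved.
Taking A's sense as positive: L = (0.6390)(16.4) + (0.1820)(34.2) − (0.05110)(16.7) = 15.85 kg·m²·rad/s.
Combined I = 0.6390 + 0.1820 + 0.05110 = 0.8721 kg·m².
ω_f = L / I = 15.85 / 0.8721 = 18.18 rad/s.
KE_i = ½ΣIω² = 199.5 J; KE_f = ½(0.8721)(18.18)² = 144.0 J.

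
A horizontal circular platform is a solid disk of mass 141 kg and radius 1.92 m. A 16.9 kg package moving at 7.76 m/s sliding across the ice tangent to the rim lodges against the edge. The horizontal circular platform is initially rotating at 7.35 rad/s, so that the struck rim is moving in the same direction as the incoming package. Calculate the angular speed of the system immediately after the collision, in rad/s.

About the central axle the impulsive forces during the collision are internal, so angular momentum about that axis is conserved.
I_p = ½(141)(1.92)² = 259.9 kg·m². Taking the sense of the package's angular momentum as positive, L_{package} = m v R = (16.9)(7.76)(1.92) = 251.8 kg·m²/s.
L_i = +I_p ω_p + m v R = +(259.9)(7.35) + 251.8 = 2162 kg·m²/s.
After sticking, I_f = I_p + m R² = 259.9 + (16.9)(1.92)² = 322.2 kg·m².
ω_f = L_i / I_f = 2162 / 322.2 = 6.710 rad/s.

|ω_f| ≈ 6.71 rad/s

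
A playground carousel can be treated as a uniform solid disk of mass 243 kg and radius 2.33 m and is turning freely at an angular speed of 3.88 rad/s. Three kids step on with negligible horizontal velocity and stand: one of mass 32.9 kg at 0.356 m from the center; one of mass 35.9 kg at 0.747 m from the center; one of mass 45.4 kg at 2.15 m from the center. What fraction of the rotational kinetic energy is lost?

The added mass arrives with no angular momentum about the center, and any external torque about the center is negligible, so the system's angular momentum is conserved.
I_p = ½(243)(2.33)² = 659.6 kg·m².
Added inertia Σmr² = (32.9)(0.356)² + (35.9)(0.747)² + (45.4)(2.15)² = 234.1 kg·m²; I_f = 659.6 + 234.1 = 893.7 kg·m².
ω_f = I_p ω_i / I_f = (659.6)(3.88) / 893.7 = 2.864 rad/s.
KE_i = ½(659.6)(3.880 rad/s)² = 4965 J; KE_f = ½(893.7)(2.864)² = 3665 J.
Fraction lost = 0.2619.

fraction ≈ 0.262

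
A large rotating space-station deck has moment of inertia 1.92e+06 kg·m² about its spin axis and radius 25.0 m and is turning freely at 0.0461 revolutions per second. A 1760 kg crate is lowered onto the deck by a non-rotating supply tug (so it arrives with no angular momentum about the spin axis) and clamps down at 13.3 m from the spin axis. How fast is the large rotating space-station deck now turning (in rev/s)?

No external torque acts about the spin axis; L_before = L_after.
Added inertia Σmr² = (1760)(13.3)² = 3.113e+05 kg·m²; I_f = 1.920e+06 + 3.113e+05 = 2.231e+06 kg·m².
ω_f = I_p ω_i / I_f = (1.920e+06)(0.0461) / 2.231e+06 = 0.03967 rev/s.

ω_f ≈ 0.0397 rev/s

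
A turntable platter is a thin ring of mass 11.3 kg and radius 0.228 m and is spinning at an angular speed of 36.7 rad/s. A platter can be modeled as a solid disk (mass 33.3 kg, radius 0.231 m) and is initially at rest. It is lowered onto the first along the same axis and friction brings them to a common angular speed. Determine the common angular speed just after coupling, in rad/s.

No external torque acts about the common axis, so total angular momentum is conserved.
Moments of inertia: I_A = (11.3)(0.228)² = 0.5874 kg·m²; I_B = ½(33.3)(0.231)² = 0.8885 kg·m².
Taking A's sense as positive: L = (0.5874)(36.7) = 21.56 kg·m²·rad/s.
Combined I = 0.5874 + 0.8885 = 1.476 kg·m².
ω_f = L / I = 21.56 / 1.476 = 14.61 rad/s.

|ω_f| ≈ 14.6 rad/s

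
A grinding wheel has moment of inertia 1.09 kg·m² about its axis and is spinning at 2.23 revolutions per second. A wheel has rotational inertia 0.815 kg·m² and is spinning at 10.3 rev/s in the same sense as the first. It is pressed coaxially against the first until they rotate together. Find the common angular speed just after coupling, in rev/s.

|ω_f| ≈ 5.68 rev/s

No external torque acts about the common axis, so total angular momentum is conserved.
Taking A's sense as positive: L = (1.090)(2.23) + (0.8150)(10.3) = 10.83 kg·m²·rev/s.
Combined I = 1.090 + 0.8150 = 1.905 kg·m².
ω_f = L / I = 10.83 / 1.905 = 5.683 rev/s.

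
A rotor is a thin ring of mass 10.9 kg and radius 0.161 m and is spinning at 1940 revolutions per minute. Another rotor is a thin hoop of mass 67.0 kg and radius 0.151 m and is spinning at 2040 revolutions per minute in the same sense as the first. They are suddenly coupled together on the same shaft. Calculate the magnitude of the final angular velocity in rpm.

No external torque acts about the common axis, so total angular momentum is conserved.
Moments of inertia: I_A = (10.9)(0.161)² = 0.2825 kg·m²; I_B = (67.0)(0.151)² = 1.528 kg·m².
Taking A's sense as positive: L = (0.2825)(1940) + (1.528)(2040) = 3665 kg·m²·rpm.
Combined I = 0.2825 + 1.528 = 1.810 kg·m².
ω_f = L / I = 3665 / 1.810 = 2024 rpm.

|ω_f| ≈ 2020 rpm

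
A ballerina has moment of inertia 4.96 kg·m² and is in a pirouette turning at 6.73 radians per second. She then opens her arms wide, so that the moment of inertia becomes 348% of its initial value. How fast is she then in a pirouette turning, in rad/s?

With no external torque about the axis, L is conserved: I₁ω₁ = I₂ω₂.
I₂ = 3.48 × 4.96 = 17.26 kg·m².
ω₂ = I₁ω₁ / I₂ = (4.960)(6.73 rad/s) / (17.26) = 1.934 rad/s.

ω₂ ≈ 1.93 rad/s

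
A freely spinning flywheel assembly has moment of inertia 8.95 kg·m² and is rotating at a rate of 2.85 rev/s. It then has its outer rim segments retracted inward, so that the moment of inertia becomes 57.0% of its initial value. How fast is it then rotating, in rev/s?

ω₂ ≈ 5.00 rev/s

With no external torque about the axis, L is conserved: I₁ω₁ = I₂ω₂.
I₂ = 0.570 × 8.95 = 5.101 kg·m².
ω₂ = I₁ω₁ / I₂ = (8.950)(2.85 rev/s) / (5.101) = 5.000 rev/s.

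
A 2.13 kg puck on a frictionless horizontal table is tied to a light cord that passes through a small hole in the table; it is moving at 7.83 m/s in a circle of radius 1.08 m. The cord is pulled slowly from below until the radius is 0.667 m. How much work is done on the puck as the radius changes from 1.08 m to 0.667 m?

Central (radial) force ⇒ zero torque about the center ⇒ m v r is constant.
v₂ = v₁ r₁ / r₂ = (7.83)(1.08) / (0.667) = 12.68 m/s.
W = ΔKE = ½m(v₂² − v₁²) = 105.9 J.

W ≈ 106 J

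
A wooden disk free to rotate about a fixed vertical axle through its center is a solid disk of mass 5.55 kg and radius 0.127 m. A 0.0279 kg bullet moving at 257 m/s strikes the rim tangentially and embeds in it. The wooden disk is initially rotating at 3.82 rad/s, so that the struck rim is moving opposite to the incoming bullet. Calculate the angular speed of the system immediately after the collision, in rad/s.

The axle reaction passes through the axle and exerts no torque about it; angular momentum about the axle is conserved through the impact.
I_p = ½(5.55)(0.127)² = 0.04476 kg·m². Taking the sense of the bullet's angular momentum as positive, L_{bullet} = m v R = (0.0279)(257)(0.127) = 0.9106 kg·m²/s.
L_i = −I_p ω_p + m v R = −(0.04476)(3.82) + 0.9106 = 0.7397 kg·m²/s.
After sticking, I_f = I_p + m R² = 0.04476 + (0.0279)(0.127)² = 0.04521 kg·m².
ω_f = L_i / I_f = 0.7397 / 0.04521 = 16.36 rad/s.

|ω_f| ≈ 16.4 rad/s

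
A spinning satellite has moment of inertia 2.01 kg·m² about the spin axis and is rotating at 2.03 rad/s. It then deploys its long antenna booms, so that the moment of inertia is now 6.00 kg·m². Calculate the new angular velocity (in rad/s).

With no external torque about the axis, L is conserved: I₁ω₁ = I₂ω₂.
ω₂ = I₁ω₁ / I₂ = (2.010)(2.03 rad/s) / (6.000) = 0.6800 rad/s.

ω₂ ≈ 0.680 rad/s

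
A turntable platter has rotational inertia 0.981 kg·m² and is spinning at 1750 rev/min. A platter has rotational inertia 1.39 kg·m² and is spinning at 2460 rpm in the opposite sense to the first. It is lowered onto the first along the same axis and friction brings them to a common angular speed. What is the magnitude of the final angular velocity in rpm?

The coupling torques are internal; angular momentum about the shared axis is conserved.
Taking A's sense as positive: L = (0.9810)(1750) − (1.390)(2460) = -1703 kg·m²·rpm.
Combined I = 0.9810 + 1.390 = 2.371 kg·m².
ω_f = L / I = -1703 / 2.371 = -718.1 rpm.

|ω_f| ≈ 718 rpm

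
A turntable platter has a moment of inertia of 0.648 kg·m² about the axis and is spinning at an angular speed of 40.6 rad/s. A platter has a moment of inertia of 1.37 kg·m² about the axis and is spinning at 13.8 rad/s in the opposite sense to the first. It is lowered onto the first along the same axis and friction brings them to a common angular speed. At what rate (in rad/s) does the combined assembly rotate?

|ω_f| ≈ 3.67 rad/s

The coupling torques are internal; angular momentum about the shared axis is conserved.
Taking A's sense as positive: L = (0.6480)(40.6) − (1.370)(13.8) = 7.403 kg·m²·rad/s.
Combined I = 0.6480 + 1.370 = 2.018 kg·m².
ω_f = L / I = 7.403 / 2.018 = 3.668 rad/s.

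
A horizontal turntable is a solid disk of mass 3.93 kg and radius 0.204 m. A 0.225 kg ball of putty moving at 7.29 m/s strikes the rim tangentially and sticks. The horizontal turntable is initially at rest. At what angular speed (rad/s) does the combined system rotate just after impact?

|ω_f| ≈ 3.67 rad/s

The axle reaction passes through the axle and exerts no torque about it; angular momentum about the axle is conserved through the impact.
I_p = ½(3.93)(0.204)² = 0.08178 kg·m². Taking the sense of the ball of putty's angular momentum as positive, L_{ball} = m v R = (0.225)(7.29)(0.204) = 0.3346 kg·m²/s.
L_i = 0 + 0.3346 = 0.3346 kg·m²/s.
After sticking, I_f = I_p + m R² = 0.08178 + (0.225)(0.204)² = 0.09114 kg·m².
ω_f = L_i / I_f = 0.3346 / 0.09114 = 3.671 rad/s.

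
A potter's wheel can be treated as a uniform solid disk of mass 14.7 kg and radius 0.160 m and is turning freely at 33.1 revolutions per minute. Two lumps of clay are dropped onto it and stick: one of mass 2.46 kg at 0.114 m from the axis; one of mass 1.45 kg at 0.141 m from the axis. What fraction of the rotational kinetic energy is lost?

fraction ≈ 0.244

The added mass arrives with no angular momentum about the axis, and any external torque about the axis is negligible, so the system's angular momentum is conserved.
I_p = ½(14.7)(0.160)² = 0.1882 kg·m².
Added inertia Σmr² = (2.46)(0.114)² + (1.45)(0.141)² = 0.06080 kg·m²; I_f = 0.1882 + 0.06080 = 0.2490 kg·m².
ω_f = I_p ω_i / I_f = (0.1882)(33.1) / 0.2490 = 25.02 rpm.
KE_i = ½(0.1882)(3.466 rad/s)² = 1.130 J; KE_f = ½(0.2490)(2.620)² = 0.8543 J.
Fraction lost = 0.2442.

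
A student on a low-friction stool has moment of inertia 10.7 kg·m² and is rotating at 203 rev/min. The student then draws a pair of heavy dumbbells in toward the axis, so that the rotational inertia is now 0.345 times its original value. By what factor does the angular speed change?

ω₂/ω₁ ≈ 2.90

With no external torque about the axis, L is conserved: I₁ω₁ = I₂ω₂.
I₂ = 0.345 × 10.7 = 3.691 kg·m².
ω₂/ω₁ = I₁/I₂ = 10.70 / 3.691 = 2.899.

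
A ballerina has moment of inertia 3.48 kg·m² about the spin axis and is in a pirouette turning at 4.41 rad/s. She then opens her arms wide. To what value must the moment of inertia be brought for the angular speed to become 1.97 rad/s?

No external torque acts about the spin axis, so angular momentum is conserved.
I₂ = I₁ω₁ / ω₂ = (3.48)(4.41) / (1.97) = 7.790 kg·m².

I₂ ≈ 7.79 kg·m²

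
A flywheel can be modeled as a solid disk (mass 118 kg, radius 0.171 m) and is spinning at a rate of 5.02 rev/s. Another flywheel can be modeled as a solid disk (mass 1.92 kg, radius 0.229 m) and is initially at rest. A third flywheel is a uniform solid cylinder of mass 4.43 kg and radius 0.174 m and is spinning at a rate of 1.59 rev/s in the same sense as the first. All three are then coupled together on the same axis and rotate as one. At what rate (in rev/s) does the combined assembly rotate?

|ω_f| ≈ 4.76 rev/s

No external torque acts about the common axis, so total angular momentum is conserved.
Moments of inertia: I_A = ½(118)(0.171)² = 1.725 kg·m²; I_B = ½(1.92)(0.229)² = 0.05034 kg·m²; I_C = ½(4.43)(0.174)² = 0.06706 kg·m².
Taking A's sense as positive: L = (1.725)(5.02) + (0.06706)(1.59) = 8.767 kg·m²·rev/s.
Combined I = 1.725 + 0.05034 + 0.06706 = 1.843 kg·m².
ω_f = L / I = 8.767 / 1.843 = 4.758 rev/s.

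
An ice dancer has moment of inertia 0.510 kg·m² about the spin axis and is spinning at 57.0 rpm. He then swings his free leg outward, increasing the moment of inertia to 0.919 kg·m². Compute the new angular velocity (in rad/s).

ω₂ ≈ 3.31 rad/s

Angular momentum about the spin axis is conserved since the torque about it is zero.
ω₂ = I₁ω₁ / I₂ = (0.5100)(57.0 rpm) / (0.9190) = 31.63 rpm = 3.313 rad/s.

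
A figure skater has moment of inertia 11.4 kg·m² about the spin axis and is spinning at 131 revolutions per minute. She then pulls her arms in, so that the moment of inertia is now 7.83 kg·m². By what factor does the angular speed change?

With no external torque about the axis, L is conserved: I₁ω₁ = I₂ω₂.
ω₂/ω₁ = I₁/I₂ = 11.40 / 7.830 = 1.456.

ω₂/ω₁ ≈ 1.46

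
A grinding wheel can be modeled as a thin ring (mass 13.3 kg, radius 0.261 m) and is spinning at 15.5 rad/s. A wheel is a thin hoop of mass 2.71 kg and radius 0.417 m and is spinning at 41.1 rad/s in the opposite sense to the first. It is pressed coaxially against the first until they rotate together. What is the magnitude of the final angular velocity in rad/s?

The coupling torques are internal; angular momentum about the shared axis is conserved.
Moments of inertia: I_A = (13.3)(0.261)² = 0.9060 kg·m²; I_B = (2.71)(0.417)² = 0.4712 kg·m².
Taking A's sense as positive: L = (0.9060)(15.5) − (0.4712)(41.1) = -5.325 kg·m²·rad/s.
Combined I = 0.9060 + 0.4712 = 1.377 kg·m².
ω_f = L / I = -5.325 / 1.377 = -3.866 rad/s.

|ω_f| ≈ 3.87 rad/s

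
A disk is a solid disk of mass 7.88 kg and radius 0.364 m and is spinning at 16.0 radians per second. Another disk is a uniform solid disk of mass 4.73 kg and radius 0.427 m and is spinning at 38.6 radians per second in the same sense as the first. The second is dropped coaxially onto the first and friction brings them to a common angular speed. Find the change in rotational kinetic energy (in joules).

The coupling torques are internal; angular momentum about the shared axis is conserved.
Moments of inertia: I_A = ½(7.88)(0.364)² = 0.5220 kg·m²; I_B = ½(4.73)(0.427)² = 0.4312 kg·m².
Taking A's sense as positive: L = (0.5220)(16.0) + (0.4312)(38.6) = 25.00 kg·m²·rad/s.
Combined I = 0.5220 + 0.4312 = 0.9532 kg·m².
ω_f = L / I = 25.00 / 0.9532 = 26.22 rad/s.
KE_i = ½ΣIω² = 388.1 J; KE_f = ½(0.9532)(26.22)² = 327.8 J.

ΔKE ≈ -60.3 J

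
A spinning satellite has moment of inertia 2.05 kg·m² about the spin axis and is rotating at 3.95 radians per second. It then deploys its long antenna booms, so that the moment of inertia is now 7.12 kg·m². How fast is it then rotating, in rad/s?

ω₂ ≈ 1.14 rad/s

Angular momentum about the spin axis is conserved since the torque about it is zero.
ω₂ = I₁ω₁ / I₂ = (2.050)(3.95 rad/s) / (7.120) = 1.137 rad/s.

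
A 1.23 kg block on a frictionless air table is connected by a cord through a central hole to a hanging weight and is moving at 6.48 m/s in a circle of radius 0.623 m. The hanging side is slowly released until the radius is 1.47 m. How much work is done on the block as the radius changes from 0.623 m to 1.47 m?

The only horizontal force on the mass is along the cord (radial), so it exerts no torque about the hole and angular momentum m v r is conserved.
v₂ = v₁ r₁ / r₂ = (6.48)(0.623) / (1.47) = 2.746 m/s.
W = ΔKE = ½m(v₂² − v₁²) = -21.19 J.

W ≈ -21.2 J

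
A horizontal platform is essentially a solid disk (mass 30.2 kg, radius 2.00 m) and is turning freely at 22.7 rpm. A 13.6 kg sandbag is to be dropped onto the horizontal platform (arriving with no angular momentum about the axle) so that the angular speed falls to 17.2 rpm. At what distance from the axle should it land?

r ≈ 1.19 m

No external torque acts about the axle; L_before = L_after.
I_p = ½(30.2)(2.00)² = 60.40 kg·m².
I_p ω_i = (I_p + m r²) ω_f ⇒ m r² = I_p(ω_i/ω_f − 1) = 60.40(22.7/17.2 − 1) = 19.31 kg·m².
r = √(19.31/13.6) = 1.192 m.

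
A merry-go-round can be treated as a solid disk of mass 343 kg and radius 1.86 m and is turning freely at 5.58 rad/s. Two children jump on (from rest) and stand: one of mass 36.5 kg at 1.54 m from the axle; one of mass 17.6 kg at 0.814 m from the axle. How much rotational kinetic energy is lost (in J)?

energy lost ≈ 1310 J

No external torque acts about the axle; L_before = L_after.
I_p = ½(343)(1.86)² = 593.3 kg·m².
Added inertia Σmr² = (36.5)(1.54)² + (17.6)(0.814)² = 98.23 kg·m²; I_f = 593.3 + 98.23 = 691.5 kg·m².
ω_f = I_p ω_i / I_f = (593.3)(5.58) / 691.5 = 4.787 rad/s.
KE_i = ½(593.3)(5.580 rad/s)² = 9237 J; KE_f = ½(691.5)(4.787)² = 7925 J.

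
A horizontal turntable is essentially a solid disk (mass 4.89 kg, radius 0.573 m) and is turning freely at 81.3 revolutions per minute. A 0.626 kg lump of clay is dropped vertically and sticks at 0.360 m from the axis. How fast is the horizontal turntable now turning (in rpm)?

ω_f ≈ 73.8 rpm

The added mass arrives with no angular momentum about the axis, and any external torque about the axis is negligible, so the system's angular momentum is conserved.
I_p = ½(4.89)(0.573)² = 0.8028 kg·m².
Added inertia Σmr² = (0.626)(0.360)² = 0.08113 kg·m²; I_f = 0.8028 + 0.08113 = 0.8839 kg·m².
ω_f = I_p ω_i / I_f = (0.8028)(81.3) / 0.8839 = 73.84 rpm.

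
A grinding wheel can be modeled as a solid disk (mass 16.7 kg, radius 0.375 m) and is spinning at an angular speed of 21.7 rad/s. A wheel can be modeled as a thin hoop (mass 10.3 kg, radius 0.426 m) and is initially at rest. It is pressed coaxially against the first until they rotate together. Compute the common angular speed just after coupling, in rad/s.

No external torque acts about the common axis, so total angular momentum is conserved.
Moments of inertia: I_A = ½(16.7)(0.375)² = 1.174 kg·m²; I_B = (10.3)(0.426)² = 1.869 kg·m².
Taking A's sense as positive: L = (1.174)(21.7) = 25.48 kg·m²·rad/s.
Combined I = 1.174 + 1.869 = 3.043 kg·m².
ω_f = L / I = 25.48 / 3.043 = 8.372 rad/s.

|ω_f| ≈ 8.37 rad/s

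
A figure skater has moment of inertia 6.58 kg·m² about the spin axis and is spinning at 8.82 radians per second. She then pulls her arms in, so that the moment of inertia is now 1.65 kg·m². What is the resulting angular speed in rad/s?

With no external torque about the axis, L is conserved: I₁ω₁ = I₂ω₂.
ω₂ = I₁ω₁ / I₂ = (6.580)(8.82 rad/s) / (1.650) = 35.17 rad/s.

ω₂ ≈ 35.2 rad/s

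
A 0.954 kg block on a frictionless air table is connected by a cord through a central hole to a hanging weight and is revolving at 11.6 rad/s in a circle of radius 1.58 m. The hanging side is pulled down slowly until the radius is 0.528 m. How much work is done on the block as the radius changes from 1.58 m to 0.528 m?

No torque about the axis ⇒ m r₁² ω₁ = m r₂² ω₂.
ω₂ = ω₁ (r₁/r₂)² = (11.6)(1.58/0.528)² = 103.9 rad/s.
W = ΔKE = ½m(v₂² − v₁²) = 1275 J.

W ≈ 1270 J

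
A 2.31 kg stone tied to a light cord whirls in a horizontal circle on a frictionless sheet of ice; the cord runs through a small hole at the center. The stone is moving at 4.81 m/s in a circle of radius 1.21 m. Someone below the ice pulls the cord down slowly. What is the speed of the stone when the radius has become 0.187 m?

v₂ ≈ 31.1 m/s

The only horizontal force on the mass is along the cord (radial), so it exerts no torque about the hole and angular momentum m v r is conserved.
v₂ = v₁ r₁ / r₂ = (4.81)(1.21) / (0.187) = 31.12 m/s.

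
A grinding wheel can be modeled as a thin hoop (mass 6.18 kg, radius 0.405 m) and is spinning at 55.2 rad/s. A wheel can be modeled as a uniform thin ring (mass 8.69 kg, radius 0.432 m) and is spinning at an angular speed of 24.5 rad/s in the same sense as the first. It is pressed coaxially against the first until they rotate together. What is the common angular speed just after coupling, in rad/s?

|ω_f| ≈ 36.3 rad/s

No external torque acts about the common axis, so total angular momentum is conserved.
Moments of inertia: I_A = (6.18)(0.405)² = 1.014 kg·m²; I_B = (8.69)(0.432)² = 1.622 kg·m².
Taking A's sense as positive: L = (1.014)(55.2) + (1.622)(24.5) = 95.69 kg·m²·rad/s.
Combined I = 1.014 + 1.622 = 2.635 kg·m².
ω_f = L / I = 95.69 / 2.635 = 36.31 rad/s.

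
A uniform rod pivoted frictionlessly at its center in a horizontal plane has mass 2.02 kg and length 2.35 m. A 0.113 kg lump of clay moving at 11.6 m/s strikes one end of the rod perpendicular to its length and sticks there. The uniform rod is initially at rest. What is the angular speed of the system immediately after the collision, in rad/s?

|ω_f| ≈ 1.42 rad/s

About the pivot the impulsive forces during the collision are internal, so angular momentum about that axis is conserved.
I_p = (1/12)(2.02)(2.35)² = 0.9296 kg·m². Taking the sense of the lump of clay's angular momentum as positive, L_{lump} = m v R = (0.113)(11.6)(2.35/2) = 1.540 kg·m²/s.
L_i = 0 + 1.540 = 1.540 kg·m²/s.
After sticking, I_f = I_p + m R² = 0.9296 + (0.113)(2.35/2)² = 1.086 kg·m².
ω_f = L_i / I_f = 1.540 / 1.086 = 1.419 rad/s.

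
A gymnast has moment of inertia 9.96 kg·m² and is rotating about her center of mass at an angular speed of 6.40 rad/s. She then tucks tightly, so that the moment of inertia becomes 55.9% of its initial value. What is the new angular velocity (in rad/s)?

ω₂ ≈ 11.4 rad/s

No external torque acts about the spin axis, so angular momentum is conserved.
I₂ = 0.559 × 9.96 = 5.568 kg·m².
ω₂ = I₁ω₁ / I₂ = (9.960)(6.40 rad/s) / (5.568) = 11.45 rad/s.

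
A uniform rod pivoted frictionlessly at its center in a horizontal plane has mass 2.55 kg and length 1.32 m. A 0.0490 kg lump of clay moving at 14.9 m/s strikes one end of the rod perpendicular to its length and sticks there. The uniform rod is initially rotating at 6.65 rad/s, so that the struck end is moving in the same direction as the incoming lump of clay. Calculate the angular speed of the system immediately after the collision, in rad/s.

About the pivot the impulsive forces during the collision are internal, so angular momentum about that axis is conserved.
I_p = (1/12)(2.55)(1.32)² = 0.3703 kg·m². Taking the sense of the lump of clay's angular momentum as positive, L_{lump} = m v R = (0.0490)(14.9)(1.32/2) = 0.4819 kg·m²/s.
L_i = +I_p ω_p + m v R = +(0.3703)(6.65) + 0.4819 = 2.944 kg·m²/s.
After sticking, I_f = I_p + m R² = 0.3703 + (0.0490)(1.32/2)² = 0.3916 kg·m².
ω_f = L_i / I_f = 2.944 / 0.3916 = 7.518 rad/s.

|ω_f| ≈ 7.52 rad/s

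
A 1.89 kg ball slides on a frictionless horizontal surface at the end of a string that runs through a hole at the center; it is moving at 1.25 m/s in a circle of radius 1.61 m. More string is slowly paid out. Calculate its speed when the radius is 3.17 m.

v₂ ≈ 0.635 m/s

The only horizontal force on the mass is along the cord (radial), so it exerts no torque about the hole and angular momentum m v r is conserved.
v₂ = v₁ r₁ / r₂ = (1.25)(1.61) / (3.17) = 0.6349 m/s.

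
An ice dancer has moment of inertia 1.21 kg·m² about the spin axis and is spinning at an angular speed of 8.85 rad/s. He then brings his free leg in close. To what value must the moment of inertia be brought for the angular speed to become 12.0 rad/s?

I₂ ≈ 0.892 kg·m²

No external torque acts about the spin axis, so angular momentum is conserved.
I₂ = I₁ω₁ / ω₂ = (1.21)(8.85) / (12.0) = 0.8924 kg·m².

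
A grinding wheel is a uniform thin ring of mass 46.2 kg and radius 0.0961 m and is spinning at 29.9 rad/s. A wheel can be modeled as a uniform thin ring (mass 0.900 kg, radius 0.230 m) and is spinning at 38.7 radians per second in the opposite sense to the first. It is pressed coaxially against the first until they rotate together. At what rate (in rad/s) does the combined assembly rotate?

No external torque acts about the common axis, so total angular momentum is conserved.
Moments of inertia: I_A = (46.2)(0.0961)² = 0.4267 kg·m²; I_B = (0.900)(0.230)² = 0.04761 kg·m².
Taking A's sense as positive: L = (0.4267)(29.9) − (0.04761)(38.7) = 10.91 kg·m²·rad/s.
Combined I = 0.4267 + 0.04761 = 0.4743 kg·m².
ω_f = L / I = 10.91 / 0.4743 = 23.01 rad/s.

|ω_f| ≈ 23.0 rad/s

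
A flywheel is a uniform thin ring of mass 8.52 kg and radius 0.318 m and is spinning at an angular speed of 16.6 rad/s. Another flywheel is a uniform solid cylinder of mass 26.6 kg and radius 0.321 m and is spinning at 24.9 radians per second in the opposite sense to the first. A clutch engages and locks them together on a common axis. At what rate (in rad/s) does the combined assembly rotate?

|ω_f| ≈ 8.88 rad/s

The coupling torques are internal; angular momentum about the shared axis is conserved.
Moments of inertia: I_A = (8.52)(0.318)² = 0.8616 kg·m²; I_B = ½(26.6)(0.321)² = 1.370 kg·m².
Taking A's sense as positive: L = (0.8616)(16.6) − (1.370)(24.9) = -19.82 kg·m²·rad/s.
Combined I = 0.8616 + 1.370 = 2.232 kg·m².
ω_f = L / I = -19.82 / 2.232 = -8.881 rad/s.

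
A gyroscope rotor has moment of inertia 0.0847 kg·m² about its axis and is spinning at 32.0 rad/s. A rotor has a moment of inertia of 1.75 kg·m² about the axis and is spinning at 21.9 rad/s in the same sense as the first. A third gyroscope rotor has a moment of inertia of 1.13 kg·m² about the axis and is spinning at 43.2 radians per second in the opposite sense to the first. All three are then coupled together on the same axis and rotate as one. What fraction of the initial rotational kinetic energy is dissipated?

fraction ≈ 0.993

The coupling torques are internal; angular momentum about the shared axis is conserved.
Taking A's sense as positive: L = (0.08470)(32.0) + (1.750)(21.9) − (1.130)(43.2) = -7.781 kg·m²·rad/s.
Combined I = 0.08470 + 1.750 + 1.130 = 2.965 kg·m².
ω_f = L / I = -7.781 / 2.965 = -2.624 rad/s.
KE_i = ½ΣIω² = 1517 J; KE_f = ½(2.965)(2.624)² = 10.21 J.
Fraction dissipated = (KE_i − KE_f)/KE_i = 0.9933.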